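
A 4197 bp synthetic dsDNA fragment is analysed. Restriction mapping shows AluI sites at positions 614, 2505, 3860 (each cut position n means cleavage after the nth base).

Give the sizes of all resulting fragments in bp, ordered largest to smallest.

Linear molecule, 3 cuts → 4 fragments:
  614 − 0 = 614 bp
  2505 − 614 = 1891 bp
  3860 − 2505 = 1355 bp
  4197 − 3860 = 337 bp
Sorted largest to smallest: 1891, 1355, 614, 337 bp.

1891, 1355, 614, 337 bp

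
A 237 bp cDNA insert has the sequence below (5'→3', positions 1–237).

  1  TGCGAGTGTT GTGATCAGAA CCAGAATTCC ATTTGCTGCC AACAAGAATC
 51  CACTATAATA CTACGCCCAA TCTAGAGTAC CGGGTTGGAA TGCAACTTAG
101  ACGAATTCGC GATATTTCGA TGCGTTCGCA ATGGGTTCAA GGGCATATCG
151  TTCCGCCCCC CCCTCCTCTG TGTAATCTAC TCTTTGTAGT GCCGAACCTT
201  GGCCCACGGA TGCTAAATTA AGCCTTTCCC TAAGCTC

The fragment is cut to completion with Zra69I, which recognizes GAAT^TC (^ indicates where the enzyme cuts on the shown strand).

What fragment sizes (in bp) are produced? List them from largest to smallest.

131, 79, 27 bp

Zra69I sites (GAATTC) start at positions 24, 103.
Zra69I cuts after base 4 of each site, so after positions 27, 106.
Linear molecule, 2 cuts → 3 fragments:
  1–27 → 27 bp
  28–106 → 79 bp
  107–237 → 131 bp
Sorted largest to smallest: 131, 79, 27 bp.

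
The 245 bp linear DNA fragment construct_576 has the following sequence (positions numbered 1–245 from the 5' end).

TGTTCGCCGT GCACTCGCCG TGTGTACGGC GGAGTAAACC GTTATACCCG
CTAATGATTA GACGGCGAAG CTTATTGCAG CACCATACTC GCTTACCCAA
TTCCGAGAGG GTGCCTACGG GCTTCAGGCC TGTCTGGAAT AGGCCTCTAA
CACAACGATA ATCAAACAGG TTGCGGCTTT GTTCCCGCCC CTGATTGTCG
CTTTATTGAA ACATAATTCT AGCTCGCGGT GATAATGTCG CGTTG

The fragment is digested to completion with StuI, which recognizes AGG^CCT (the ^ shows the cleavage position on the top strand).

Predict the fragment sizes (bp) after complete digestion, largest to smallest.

128, 102, 15 bp

StuI sites (AGGCCT) start at positions 126, 141.
StuI cuts after base 3 of each site, so after positions 128, 143.
Linear molecule, 2 cuts → 3 fragments:
  1–128 → 128 bp
  129–143 → 15 bp
  144–245 → 102 bp
Sorted largest to smallest: 128, 102, 15 bp.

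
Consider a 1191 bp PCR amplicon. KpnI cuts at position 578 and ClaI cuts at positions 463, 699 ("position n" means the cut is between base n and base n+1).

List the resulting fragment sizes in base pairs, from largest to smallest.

492, 463, 121, 115 bp

Combined cut positions (sorted): 463, 578, 699.
Linear molecule, 3 cuts → 4 fragments:
  463 − 0 = 463 bp
  578 − 463 = 115 bp
  699 − 578 = 121 bp
  1191 − 699 = 492 bp
Sorted largest to smallest: 492, 463, 121, 115 bp.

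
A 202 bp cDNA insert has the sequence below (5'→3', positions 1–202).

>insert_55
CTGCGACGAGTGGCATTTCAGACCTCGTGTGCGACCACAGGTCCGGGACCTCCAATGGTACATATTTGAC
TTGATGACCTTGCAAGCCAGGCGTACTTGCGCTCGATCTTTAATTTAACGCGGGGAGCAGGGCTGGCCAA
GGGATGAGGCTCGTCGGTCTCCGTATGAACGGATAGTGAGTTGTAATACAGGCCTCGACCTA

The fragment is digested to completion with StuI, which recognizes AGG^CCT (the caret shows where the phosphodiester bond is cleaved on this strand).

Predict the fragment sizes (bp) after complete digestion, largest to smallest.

The StuI site (AGGCCT) starts at position 190.
StuI cuts after base 3 of each site, so after position 192.
Linear molecule, 1 cut → 2 fragments:
  1–192 → 192 bp
  193–202 → 10 bp
Sorted largest to smallest: 192, 10 bp.

192, 10 bp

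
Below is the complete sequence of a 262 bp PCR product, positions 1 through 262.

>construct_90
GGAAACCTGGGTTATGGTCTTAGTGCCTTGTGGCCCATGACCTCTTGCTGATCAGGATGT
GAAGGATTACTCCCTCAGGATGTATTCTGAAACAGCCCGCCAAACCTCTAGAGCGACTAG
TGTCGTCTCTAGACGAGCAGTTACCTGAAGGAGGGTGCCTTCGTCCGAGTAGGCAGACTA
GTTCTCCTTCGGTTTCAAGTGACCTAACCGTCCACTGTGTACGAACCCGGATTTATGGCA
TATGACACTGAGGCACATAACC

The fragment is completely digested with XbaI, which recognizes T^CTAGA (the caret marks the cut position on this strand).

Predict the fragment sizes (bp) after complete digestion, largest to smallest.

XbaI sites (TCTAGA) start at positions 107, 128.
XbaI cuts after the first base of each site, so after positions 107, 128.
Linear molecule, 2 cuts → 3 fragments:
  1–107 → 107 bp
  108–128 → 21 bp
  129–262 → 134 bp
Sorted largest to smallest: 134, 107, 21 bp.

134, 107, 21 bp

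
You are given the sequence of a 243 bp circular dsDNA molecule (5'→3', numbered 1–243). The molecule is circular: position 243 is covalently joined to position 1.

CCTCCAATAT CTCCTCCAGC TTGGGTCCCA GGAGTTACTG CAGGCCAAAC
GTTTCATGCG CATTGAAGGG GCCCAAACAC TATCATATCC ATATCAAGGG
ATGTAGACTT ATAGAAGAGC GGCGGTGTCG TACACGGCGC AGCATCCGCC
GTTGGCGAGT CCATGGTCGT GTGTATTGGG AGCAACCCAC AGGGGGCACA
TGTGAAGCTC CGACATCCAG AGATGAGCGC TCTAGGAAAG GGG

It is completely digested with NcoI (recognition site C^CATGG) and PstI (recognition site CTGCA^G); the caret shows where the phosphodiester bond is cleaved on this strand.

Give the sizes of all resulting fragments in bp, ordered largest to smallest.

124, 119 bp

The NcoI site (CCATGG) starts at position 161.
NcoI cuts after the first base of each site, so after position 161.
The PstI site (CTGCAG) starts at position 38.
PstI cuts after base 5 of each site (before the last base), so after position 42.
Combined cut positions: 42, 161.
Circular molecule, 2 cuts → 2 fragments:
  43–161 → 119 bp
  162–243 then 1–42 → 82 + 42 = 124 bp
Sorted largest to smallest: 124, 119 bp.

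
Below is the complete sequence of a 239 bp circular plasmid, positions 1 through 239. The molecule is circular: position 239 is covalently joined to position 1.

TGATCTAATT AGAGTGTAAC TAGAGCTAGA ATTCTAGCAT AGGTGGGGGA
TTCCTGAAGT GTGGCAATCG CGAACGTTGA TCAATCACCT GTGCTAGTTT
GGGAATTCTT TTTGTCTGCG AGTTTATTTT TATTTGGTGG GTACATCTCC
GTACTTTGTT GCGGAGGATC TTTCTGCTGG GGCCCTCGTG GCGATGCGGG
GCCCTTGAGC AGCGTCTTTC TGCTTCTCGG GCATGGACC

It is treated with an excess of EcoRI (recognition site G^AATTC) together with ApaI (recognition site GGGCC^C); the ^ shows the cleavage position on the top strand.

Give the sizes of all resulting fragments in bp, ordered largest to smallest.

EcoRI sites (GAATTC) start at positions 29, 103.
EcoRI cuts after the first base of each site, so after positions 29, 103.
ApaI sites (GGGCCC) start at positions 180, 199.
ApaI cuts after base 5 of each site (before the last base), so after positions 184, 203.
Combined cut positions: 29, 103, 184, 203.
Circular molecule, 4 cuts → 4 fragments:
  30–103 → 74 bp
  104–184 → 81 bp
  185–203 → 19 bp
  204–239 then 1–29 → 36 + 29 = 65 bp
Sorted largest to smallest: 81, 74, 65, 19 bp.

81, 74, 65, 19 bp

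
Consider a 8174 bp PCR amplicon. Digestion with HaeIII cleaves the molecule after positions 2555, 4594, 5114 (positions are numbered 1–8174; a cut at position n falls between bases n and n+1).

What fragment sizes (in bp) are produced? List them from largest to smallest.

Linear molecule, 3 cuts → 4 fragments:
  2555 − 0 = 2555 bp
  4594 − 2555 = 2039 bp
  5114 − 4594 = 520 bp
  8174 − 5114 = 3060 bp
Sorted largest to smallest: 3060, 2555, 2039, 520 bp.

3060, 2555, 2039, 520 bp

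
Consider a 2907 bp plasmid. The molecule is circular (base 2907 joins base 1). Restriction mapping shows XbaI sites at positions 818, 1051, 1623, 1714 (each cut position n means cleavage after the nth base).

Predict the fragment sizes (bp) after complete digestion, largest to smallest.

2011, 572, 233, 91 bp

Circular molecule, 4 cuts → 4 fragments:
  1051 − 818 = 233 bp
  1623 − 1051 = 572 bp
  1714 − 1623 = 91 bp
  wrap: 2907 − 1714 + 818 = 2011 bp
Sorted largest to smallest: 2011, 572, 233, 91 bp.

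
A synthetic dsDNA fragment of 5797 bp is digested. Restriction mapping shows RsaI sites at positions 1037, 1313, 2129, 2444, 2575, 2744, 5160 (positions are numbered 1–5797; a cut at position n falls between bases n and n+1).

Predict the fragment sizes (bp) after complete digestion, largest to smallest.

Linear molecule, 7 cuts → 8 fragments:
  1037 − 0 = 1037 bp
  1313 − 1037 = 276 bp
  2129 − 1313 = 816 bp
  2444 − 2129 = 315 bp
  2575 − 2444 = 131 bp
  2744 − 2575 = 169 bp
  5160 − 2744 = 2416 bp
  5797 − 5160 = 637 bp
Sorted largest to smallest: 2416, 1037, 816, 637, 315, 276, 169, 131 bp.

2416, 1037, 816, 637, 315, 276, 169, 131 bp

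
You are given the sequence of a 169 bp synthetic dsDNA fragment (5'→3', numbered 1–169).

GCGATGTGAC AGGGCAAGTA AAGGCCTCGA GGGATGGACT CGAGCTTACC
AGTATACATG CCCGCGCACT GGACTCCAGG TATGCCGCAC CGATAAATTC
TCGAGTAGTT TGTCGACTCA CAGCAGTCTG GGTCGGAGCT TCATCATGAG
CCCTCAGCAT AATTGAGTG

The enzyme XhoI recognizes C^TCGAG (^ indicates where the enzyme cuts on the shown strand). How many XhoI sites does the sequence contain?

CTCGAG occurs starting at positions 26, 39, 100.
XhoI cuts at 3 sites.

3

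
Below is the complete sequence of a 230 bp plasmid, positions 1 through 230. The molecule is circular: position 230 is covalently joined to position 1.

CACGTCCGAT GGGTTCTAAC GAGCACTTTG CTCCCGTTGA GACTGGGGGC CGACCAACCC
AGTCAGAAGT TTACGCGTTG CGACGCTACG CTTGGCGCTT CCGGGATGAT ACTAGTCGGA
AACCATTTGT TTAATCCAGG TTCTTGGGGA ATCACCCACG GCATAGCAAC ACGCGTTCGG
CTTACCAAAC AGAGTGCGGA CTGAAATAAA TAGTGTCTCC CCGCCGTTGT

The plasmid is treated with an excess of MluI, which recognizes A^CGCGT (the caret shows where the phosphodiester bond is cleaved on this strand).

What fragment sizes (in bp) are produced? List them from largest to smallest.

132, 98 bp

MluI sites (ACGCGT) start at positions 73, 171.
MluI cuts after the first base of each site, so after positions 73, 171.
Circular molecule, 2 cuts → 2 fragments:
  74–171 → 98 bp
  172–230 then 1–73 → 59 + 73 = 132 bp
Sorted largest to smallest: 132, 98 bp.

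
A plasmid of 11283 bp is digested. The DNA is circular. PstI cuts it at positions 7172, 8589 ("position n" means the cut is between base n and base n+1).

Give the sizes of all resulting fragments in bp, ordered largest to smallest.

9866, 1417 bp

Circular molecule, 2 cuts → 2 fragments:
  8589 − 7172 = 1417 bp
  wrap: 11283 − 8589 + 7172 = 9866 bp
Sorted largest to smallest: 9866, 1417 bp.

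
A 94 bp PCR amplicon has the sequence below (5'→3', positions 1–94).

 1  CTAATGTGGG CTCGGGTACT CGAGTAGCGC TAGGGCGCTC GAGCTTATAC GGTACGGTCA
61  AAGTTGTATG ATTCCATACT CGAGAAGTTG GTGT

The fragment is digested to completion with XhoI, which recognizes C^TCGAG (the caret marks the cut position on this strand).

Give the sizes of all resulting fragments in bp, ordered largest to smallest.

XhoI sites (CTCGAG) start at positions 19, 38, 79.
XhoI cuts after the first base of each site, so after positions 19, 38, 79.
Linear molecule, 3 cuts → 4 fragments:
  1–19 → 19 bp
  20–38 → 19 bp
  39–79 → 41 bp
  80–94 → 15 bp
Sorted largest to smallest: 41, 19, 19, 15 bp.

41, 19, 19, 15 bp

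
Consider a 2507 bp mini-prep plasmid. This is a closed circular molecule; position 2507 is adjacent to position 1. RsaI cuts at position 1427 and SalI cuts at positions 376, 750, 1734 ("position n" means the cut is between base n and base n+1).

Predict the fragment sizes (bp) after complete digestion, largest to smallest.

1149, 677, 374, 307 bp

Combined cut positions (sorted): 376, 750, 1427, 1734.
Circular molecule, 4 cuts → 4 fragments:
  750 − 376 = 374 bp
  1427 − 750 = 677 bp
  1734 − 1427 = 307 bp
  wrap: 2507 − 1734 + 376 = 1149 bp
Sorted largest to smallest: 1149, 677, 374, 307 bp.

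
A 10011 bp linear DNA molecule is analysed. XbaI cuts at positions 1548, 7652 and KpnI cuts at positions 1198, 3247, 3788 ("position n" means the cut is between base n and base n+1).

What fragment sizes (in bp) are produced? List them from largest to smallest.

Combined cut positions (sorted): 1198, 1548, 3247, 3788, 7652.
Linear molecule, 5 cuts → 6 fragments:
  1198 − 0 = 1198 bp
  1548 − 1198 = 350 bp
  3247 − 1548 = 1699 bp
  3788 − 3247 = 541 bp
  7652 − 3788 = 3864 bp
  10011 − 7652 = 2359 bp
Sorted largest to smallest: 3864, 2359, 1699, 1198, 541, 350 bp.

3864, 2359, 1699, 1198, 541, 350 bp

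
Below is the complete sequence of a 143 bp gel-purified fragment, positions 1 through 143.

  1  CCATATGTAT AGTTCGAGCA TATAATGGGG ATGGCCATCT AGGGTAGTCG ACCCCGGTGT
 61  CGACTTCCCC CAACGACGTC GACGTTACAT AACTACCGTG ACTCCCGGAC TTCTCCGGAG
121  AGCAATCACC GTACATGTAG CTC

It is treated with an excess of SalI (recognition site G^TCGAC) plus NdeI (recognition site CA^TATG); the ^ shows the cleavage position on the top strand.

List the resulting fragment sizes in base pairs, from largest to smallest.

SalI sites (GTCGAC) start at positions 47, 59, 78.
SalI cuts after the first base of each site, so after positions 47, 59, 78.
The NdeI site (CATATG) starts at position 2.
NdeI cuts after base 2 of each site, so after position 3.
Combined cut positions: 3, 47, 59, 78.
Linear molecule, 4 cuts → 5 fragments:
  1–3 → 3 bp
  4–47 → 44 bp
  48–59 → 12 bp
  60–78 → 19 bp
  79–143 → 65 bp
Sorted largest to smallest: 65, 44, 19, 12, 3 bp.

65, 44, 19, 12, 3 bp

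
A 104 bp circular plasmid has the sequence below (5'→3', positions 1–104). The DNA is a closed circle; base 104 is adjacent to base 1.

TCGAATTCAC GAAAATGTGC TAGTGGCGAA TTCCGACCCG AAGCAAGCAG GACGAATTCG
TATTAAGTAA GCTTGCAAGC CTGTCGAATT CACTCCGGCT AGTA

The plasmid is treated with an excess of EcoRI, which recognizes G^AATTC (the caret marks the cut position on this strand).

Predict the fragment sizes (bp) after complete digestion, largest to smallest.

EcoRI sites (GAATTC) start at positions 3, 28, 54, 86.
EcoRI cuts after the first base of each site, so after positions 3, 28, 54, 86.
Circular molecule, 4 cuts → 4 fragments:
  4–28 → 25 bp
  29–54 → 26 bp
  55–86 → 32 bp
  87–104 then 1–3 → 18 + 3 = 21 bp
Sorted largest to smallest: 32, 26, 25, 21 bp.

32, 26, 25, 21 bp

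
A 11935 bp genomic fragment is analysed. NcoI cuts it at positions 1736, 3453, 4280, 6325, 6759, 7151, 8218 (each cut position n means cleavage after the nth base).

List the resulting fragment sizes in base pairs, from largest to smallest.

3717, 2045, 1736, 1717, 1067, 827, 434, 392 bp

Linear molecule, 7 cuts → 8 fragments:
  1736 − 0 = 1736 bp
  3453 − 1736 = 1717 bp
  4280 − 3453 = 827 bp
  6325 − 4280 = 2045 bp
  6759 − 6325 = 434 bp
  7151 − 6759 = 392 bp
  8218 − 7151 = 1067 bp
  11935 − 8218 = 3717 bp
Sorted largest to smallest: 3717, 2045, 1736, 1717, 1067, 827, 434, 392 bp.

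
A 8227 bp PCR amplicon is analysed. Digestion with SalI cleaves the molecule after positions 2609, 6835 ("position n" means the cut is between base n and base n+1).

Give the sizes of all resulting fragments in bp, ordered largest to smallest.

Linear molecule, 2 cuts → 3 fragments:
  2609 − 0 = 2609 bp
  6835 − 2609 = 4226 bp
  8227 − 6835 = 1392 bp
Sorted largest to smallest: 4226, 2609, 1392 bp.

4226, 2609, 1392 bp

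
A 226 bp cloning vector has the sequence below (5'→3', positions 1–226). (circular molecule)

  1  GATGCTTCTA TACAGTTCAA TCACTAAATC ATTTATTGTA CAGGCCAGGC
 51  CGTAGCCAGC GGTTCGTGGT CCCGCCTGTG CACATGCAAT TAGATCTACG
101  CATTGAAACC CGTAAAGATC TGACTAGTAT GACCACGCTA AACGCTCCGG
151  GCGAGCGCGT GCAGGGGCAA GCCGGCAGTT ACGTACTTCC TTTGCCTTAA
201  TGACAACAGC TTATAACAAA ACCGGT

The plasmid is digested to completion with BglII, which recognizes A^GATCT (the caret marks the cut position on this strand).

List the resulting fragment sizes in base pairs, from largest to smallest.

BglII sites (AGATCT) start at positions 92, 116.
BglII cuts after the first base of each site, so after positions 92, 116.
Circular molecule, 2 cuts → 2 fragments:
  93–116 → 24 bp
  117–226 then 1–92 → 110 + 92 = 202 bp
Sorted largest to smallest: 202, 24 bp.

202, 24 bp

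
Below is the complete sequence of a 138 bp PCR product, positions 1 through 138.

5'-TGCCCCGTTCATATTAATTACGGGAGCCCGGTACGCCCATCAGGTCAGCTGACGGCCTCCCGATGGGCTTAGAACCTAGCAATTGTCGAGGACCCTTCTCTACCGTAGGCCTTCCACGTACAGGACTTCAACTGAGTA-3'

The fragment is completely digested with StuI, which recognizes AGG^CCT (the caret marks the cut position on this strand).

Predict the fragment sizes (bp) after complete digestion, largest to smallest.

The StuI site (AGGCCT) starts at position 107.
StuI cuts after base 3 of each site, so after position 109.
Linear molecule, 1 cut → 2 fragments:
  1–109 → 109 bp
  110–138 → 29 bp
Sorted largest to smallest: 109, 29 bp.

109, 29 bp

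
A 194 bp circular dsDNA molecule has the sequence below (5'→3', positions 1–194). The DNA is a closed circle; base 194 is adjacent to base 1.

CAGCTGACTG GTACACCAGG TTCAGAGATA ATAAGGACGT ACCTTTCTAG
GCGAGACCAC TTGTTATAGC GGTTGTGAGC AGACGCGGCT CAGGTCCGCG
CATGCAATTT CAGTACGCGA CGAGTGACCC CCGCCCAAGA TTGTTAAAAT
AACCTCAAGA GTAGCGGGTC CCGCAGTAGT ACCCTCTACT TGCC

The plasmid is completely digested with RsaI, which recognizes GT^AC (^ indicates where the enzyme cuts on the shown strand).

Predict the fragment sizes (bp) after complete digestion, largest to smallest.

RsaI sites (GTAC) start at positions 11, 39, 113, 179.
RsaI cuts after base 2 of each site, so after positions 12, 40, 114, 180.
Circular molecule, 4 cuts → 4 fragments:
  13–40 → 28 bp
  41–114 → 74 bp
  115–180 → 66 bp
  181–194 then 1–12 → 14 + 12 = 26 bp
Sorted largest to smallest: 74, 66, 28, 26 bp.

74, 66, 28, 26 bp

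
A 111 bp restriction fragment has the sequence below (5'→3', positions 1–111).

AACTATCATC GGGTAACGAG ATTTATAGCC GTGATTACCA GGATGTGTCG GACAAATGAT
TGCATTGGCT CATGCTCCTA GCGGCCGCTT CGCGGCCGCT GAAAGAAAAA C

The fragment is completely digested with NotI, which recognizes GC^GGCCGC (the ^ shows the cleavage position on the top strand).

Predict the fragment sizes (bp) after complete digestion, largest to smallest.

82, 18, 11 bp

NotI sites (GCGGCCGC) start at positions 81, 92.
NotI cuts after base 2 of each site, so after positions 82, 93.
Linear molecule, 2 cuts → 3 fragments:
  1–82 → 82 bp
  83–93 → 11 bp
  94–111 → 18 bp
Sorted largest to smallest: 82, 18, 11 bp.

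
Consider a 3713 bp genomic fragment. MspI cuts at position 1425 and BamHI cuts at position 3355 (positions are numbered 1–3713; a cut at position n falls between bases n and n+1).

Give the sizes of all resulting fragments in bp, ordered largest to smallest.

Combined cut positions (sorted): 1425, 3355.
Linear molecule, 2 cuts → 3 fragments:
  1425 − 0 = 1425 bp
  3355 − 1425 = 1930 bp
  3713 − 3355 = 358 bp
Sorted largest to smallest: 1930, 1425, 358 bp.

1930, 1425, 358 bp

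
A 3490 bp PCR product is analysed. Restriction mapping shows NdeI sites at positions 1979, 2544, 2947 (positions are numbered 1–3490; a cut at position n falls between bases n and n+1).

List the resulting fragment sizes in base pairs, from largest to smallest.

1979, 565, 543, 403 bp

Linear molecule, 3 cuts → 4 fragments:
  1979 − 0 = 1979 bp
  2544 − 1979 = 565 bp
  2947 − 2544 = 403 bp
  3490 − 2947 = 543 bp
Sorted largest to smallest: 1979, 565, 543, 403 bp.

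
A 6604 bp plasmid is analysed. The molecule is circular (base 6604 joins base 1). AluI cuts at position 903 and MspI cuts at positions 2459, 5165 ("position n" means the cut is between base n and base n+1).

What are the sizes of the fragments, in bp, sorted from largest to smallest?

Combined cut positions (sorted): 903, 2459, 5165.
Circular molecule, 3 cuts → 3 fragments:
  2459 − 903 = 1556 bp
  5165 − 2459 = 2706 bp
  wrap: 6604 − 5165 + 903 = 2342 bp
Sorted largest to smallest: 2706, 2342, 1556 bp.

2706, 2342, 1556 bp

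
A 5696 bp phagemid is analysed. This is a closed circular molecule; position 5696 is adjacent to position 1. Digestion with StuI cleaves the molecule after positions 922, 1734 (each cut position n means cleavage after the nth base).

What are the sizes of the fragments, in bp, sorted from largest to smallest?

Circular molecule, 2 cuts → 2 fragments:
  1734 − 922 = 812 bp
  wrap: 5696 − 1734 + 922 = 4884 bp
Sorted largest to smallest: 4884, 812 bp.

4884, 812 bp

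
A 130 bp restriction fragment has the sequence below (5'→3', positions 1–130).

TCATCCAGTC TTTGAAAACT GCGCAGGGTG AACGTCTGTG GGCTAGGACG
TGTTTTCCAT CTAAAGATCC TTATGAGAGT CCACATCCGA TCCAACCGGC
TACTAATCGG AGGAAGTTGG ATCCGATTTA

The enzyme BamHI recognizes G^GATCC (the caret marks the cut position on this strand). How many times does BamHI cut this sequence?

1

GGATCC occurs starting at position 119.
BamHI cuts at 1 site.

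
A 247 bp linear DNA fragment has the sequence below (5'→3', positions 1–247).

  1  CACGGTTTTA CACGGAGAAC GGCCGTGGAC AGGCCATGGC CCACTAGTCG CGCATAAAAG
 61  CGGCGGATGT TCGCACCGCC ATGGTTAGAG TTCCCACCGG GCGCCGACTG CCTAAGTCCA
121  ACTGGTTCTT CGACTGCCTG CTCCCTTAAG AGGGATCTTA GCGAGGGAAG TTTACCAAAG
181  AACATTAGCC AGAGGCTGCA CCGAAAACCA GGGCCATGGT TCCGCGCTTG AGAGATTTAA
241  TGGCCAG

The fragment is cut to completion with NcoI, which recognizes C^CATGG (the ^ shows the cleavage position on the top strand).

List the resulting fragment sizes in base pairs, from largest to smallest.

NcoI sites (CCATGG) start at positions 34, 79, 214.
NcoI cuts after the first base of each site, so after positions 34, 79, 214.
Linear molecule, 3 cuts → 4 fragments:
  1–34 → 34 bp
  35–79 → 45 bp
  80–214 → 135 bp
  215–247 → 33 bp
Sorted largest to smallest: 135, 45, 34, 33 bp.

135, 45, 34, 33 bp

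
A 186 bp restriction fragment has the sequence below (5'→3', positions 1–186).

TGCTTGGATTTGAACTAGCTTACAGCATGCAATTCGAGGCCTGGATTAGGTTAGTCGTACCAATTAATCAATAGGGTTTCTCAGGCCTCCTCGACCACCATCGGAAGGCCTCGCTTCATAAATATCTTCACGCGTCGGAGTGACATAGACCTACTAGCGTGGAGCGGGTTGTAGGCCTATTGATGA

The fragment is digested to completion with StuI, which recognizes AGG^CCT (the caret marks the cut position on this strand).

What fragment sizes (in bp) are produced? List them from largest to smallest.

StuI sites (AGGCCT) start at positions 37, 83, 106, 173.
StuI cuts after base 3 of each site, so after positions 39, 85, 108, 175.
Linear molecule, 4 cuts → 5 fragments:
  1–39 → 39 bp
  40–85 → 46 bp
  86–108 → 23 bp
  109–175 → 67 bp
  176–186 → 11 bp
Sorted largest to smallest: 67, 46, 39, 23, 11 bp.

67, 46, 39, 23, 11 bp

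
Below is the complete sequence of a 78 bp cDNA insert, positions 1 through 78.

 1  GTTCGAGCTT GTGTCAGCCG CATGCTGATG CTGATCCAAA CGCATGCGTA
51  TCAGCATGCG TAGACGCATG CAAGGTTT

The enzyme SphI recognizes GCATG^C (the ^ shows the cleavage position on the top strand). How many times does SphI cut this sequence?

4

GCATGC occurs starting at positions 20, 42, 54, 66.
SphI cuts at 4 sites.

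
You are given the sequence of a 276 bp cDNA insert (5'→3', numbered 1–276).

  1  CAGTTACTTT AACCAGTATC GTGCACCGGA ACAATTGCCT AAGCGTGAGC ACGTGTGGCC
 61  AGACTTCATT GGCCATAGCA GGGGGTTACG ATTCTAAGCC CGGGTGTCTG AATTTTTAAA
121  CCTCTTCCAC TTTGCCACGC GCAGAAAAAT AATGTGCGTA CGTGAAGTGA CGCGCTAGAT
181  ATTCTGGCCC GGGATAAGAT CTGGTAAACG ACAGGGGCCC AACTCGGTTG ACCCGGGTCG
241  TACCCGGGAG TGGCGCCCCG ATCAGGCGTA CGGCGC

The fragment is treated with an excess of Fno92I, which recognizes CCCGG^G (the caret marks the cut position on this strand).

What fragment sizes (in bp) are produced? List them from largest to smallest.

103, 89, 44, 29, 11 bp

Fno92I sites (CCCGGG) start at positions 99, 188, 232, 243.
Fno92I cuts after base 5 of each site (before the last base), so after positions 103, 192, 236, 247.
Linear molecule, 4 cuts → 5 fragments:
  1–103 → 103 bp
  104–192 → 89 bp
  193–236 → 44 bp
  237–247 → 11 bp
  248–276 → 29 bp
Sorted largest to smallest: 103, 89, 44, 29, 11 bp.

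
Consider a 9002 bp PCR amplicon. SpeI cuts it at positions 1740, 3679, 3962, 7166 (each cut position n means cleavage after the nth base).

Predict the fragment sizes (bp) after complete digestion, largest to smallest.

Linear molecule, 4 cuts → 5 fragments:
  1740 − 0 = 1740 bp
  3679 − 1740 = 1939 bp
  3962 − 3679 = 283 bp
  7166 − 3962 = 3204 bp
  9002 − 7166 = 1836 bp
Sorted largest to smallest: 3204, 1939, 1836, 1740, 283 bp.

3204, 1939, 1836, 1740, 283 bp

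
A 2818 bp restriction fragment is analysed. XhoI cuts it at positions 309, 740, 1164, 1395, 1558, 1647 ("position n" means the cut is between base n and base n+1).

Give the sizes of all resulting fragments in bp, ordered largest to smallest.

1171, 431, 424, 309, 231, 163, 89 bp

Linear molecule, 6 cuts → 7 fragments:
  309 − 0 = 309 bp
  740 − 309 = 431 bp
  1164 − 740 = 424 bp
  1395 − 1164 = 231 bp
  1558 − 1395 = 163 bp
  1647 − 1558 = 89 bp
  2818 − 1647 = 1171 bp
Sorted largest to smallest: 1171, 431, 424, 309, 231, 163, 89 bp.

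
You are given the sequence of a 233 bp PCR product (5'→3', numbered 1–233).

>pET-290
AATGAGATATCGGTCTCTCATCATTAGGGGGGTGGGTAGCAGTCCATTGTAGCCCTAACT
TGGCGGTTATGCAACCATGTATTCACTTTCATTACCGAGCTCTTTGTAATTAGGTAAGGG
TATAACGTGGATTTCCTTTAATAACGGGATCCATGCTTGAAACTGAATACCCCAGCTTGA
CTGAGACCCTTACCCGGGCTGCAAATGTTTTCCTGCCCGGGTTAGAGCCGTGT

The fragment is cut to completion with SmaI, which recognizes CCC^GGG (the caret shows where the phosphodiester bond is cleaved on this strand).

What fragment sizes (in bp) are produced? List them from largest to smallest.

SmaI sites (CCCGGG) start at positions 193, 216.
SmaI cuts after base 3 of each site, so after positions 195, 218.
Linear molecule, 2 cuts → 3 fragments:
  1–195 → 195 bp
  196–218 → 23 bp
  219–233 → 15 bp
Sorted largest to smallest: 195, 23, 15 bp.

195, 23, 15 bp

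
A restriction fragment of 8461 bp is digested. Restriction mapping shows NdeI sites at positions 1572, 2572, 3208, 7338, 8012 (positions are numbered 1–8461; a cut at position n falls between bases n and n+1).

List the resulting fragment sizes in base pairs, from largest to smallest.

4130, 1572, 1000, 674, 636, 449 bp

Linear molecule, 5 cuts → 6 fragments:
  1572 − 0 = 1572 bp
  2572 − 1572 = 1000 bp
  3208 − 2572 = 636 bp
  7338 − 3208 = 4130 bp
  8012 − 7338 = 674 bp
  8461 − 8012 = 449 bp
Sorted largest to smallest: 4130, 1572, 1000, 674, 636, 449 bp.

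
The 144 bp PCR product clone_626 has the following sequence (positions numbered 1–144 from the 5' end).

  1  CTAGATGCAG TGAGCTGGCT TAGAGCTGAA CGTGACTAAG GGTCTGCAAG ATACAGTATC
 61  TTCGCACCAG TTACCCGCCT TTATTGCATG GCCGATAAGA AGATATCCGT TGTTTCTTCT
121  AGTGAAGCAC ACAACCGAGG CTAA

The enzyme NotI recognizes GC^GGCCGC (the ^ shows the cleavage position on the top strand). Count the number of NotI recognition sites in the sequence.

0

No occurrence of GCGGCCGC is present in the sequence.
NotI does not cut: 0 sites.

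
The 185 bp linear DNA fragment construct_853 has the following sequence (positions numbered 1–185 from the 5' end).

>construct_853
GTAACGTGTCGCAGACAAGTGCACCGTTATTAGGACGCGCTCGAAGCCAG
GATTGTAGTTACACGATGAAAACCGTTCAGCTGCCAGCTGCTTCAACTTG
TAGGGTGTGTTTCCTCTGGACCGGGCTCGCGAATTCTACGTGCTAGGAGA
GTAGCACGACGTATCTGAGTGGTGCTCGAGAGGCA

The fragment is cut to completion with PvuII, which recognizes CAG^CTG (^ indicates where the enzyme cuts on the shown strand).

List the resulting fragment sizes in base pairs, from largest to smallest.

PvuII sites (CAGCTG) start at positions 78, 85.
PvuII cuts after base 3 of each site, so after positions 80, 87.
Linear molecule, 2 cuts → 3 fragments:
  1–80 → 80 bp
  81–87 → 7 bp
  88–185 → 98 bp
Sorted largest to smallest: 98, 80, 7 bp.

98, 80, 7 bp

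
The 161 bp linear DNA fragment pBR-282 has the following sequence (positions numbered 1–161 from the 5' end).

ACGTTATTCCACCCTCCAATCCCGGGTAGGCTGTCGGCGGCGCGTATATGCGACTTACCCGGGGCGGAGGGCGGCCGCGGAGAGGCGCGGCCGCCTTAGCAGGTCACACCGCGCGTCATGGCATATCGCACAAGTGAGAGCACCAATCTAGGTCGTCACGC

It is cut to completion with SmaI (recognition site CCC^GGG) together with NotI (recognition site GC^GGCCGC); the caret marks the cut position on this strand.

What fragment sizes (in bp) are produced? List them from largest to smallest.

73, 37, 23, 16, 12 bp

SmaI sites (CCCGGG) start at positions 21, 58.
SmaI cuts after base 3 of each site, so after positions 23, 60.
NotI sites (GCGGCCGC) start at positions 71, 87.
NotI cuts after base 2 of each site, so after positions 72, 88.
Combined cut positions: 23, 60, 72, 88.
Linear molecule, 4 cuts → 5 fragments:
  1–23 → 23 bp
  24–60 → 37 bp
  61–72 → 12 bp
  73–88 → 16 bp
  89–161 → 73 bp
Sorted largest to smallest: 73, 37, 23, 16, 12 bp.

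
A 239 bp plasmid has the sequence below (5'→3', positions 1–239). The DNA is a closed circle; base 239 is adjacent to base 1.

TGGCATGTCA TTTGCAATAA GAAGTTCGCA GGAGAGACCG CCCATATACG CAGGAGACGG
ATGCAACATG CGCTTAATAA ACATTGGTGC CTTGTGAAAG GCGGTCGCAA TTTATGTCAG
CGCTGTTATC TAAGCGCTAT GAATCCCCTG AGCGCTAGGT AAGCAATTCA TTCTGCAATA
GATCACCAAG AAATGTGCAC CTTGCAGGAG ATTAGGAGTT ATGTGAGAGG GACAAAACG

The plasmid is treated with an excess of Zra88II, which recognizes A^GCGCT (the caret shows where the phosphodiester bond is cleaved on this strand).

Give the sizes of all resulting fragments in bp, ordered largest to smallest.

207, 18, 14 bp

Zra88II sites (AGCGCT) start at positions 119, 133, 151.
Zra88II cuts after the first base of each site, so after positions 119, 133, 151.
Circular molecule, 3 cuts → 3 fragments:
  120–133 → 14 bp
  134–151 → 18 bp
  152–239 then 1–119 → 88 + 119 = 207 bp
Sorted largest to smallest: 207, 18, 14 bp.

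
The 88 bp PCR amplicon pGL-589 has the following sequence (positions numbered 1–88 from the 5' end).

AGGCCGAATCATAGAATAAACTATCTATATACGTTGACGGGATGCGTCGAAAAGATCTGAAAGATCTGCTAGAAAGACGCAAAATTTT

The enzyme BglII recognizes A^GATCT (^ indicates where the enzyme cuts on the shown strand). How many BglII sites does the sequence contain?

AGATCT occurs starting at positions 53, 62.
BglII cuts at 2 sites.

2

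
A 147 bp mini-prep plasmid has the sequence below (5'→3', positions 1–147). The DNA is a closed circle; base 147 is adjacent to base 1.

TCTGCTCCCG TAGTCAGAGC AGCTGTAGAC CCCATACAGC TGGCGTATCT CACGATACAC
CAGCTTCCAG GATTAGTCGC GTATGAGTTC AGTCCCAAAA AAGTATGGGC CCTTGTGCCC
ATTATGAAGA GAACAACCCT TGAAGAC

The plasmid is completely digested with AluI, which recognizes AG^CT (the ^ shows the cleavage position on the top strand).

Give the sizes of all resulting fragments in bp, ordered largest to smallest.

106, 24, 17 bp

AluI sites (AGCT) start at positions 21, 38, 62.
AluI cuts after base 2 of each site, so after positions 22, 39, 63.
Circular molecule, 3 cuts → 3 fragments:
  23–39 → 17 bp
  40–63 → 24 bp
  64–147 then 1–22 → 84 + 22 = 106 bp
Sorted largest to smallest: 106, 24, 17 bp.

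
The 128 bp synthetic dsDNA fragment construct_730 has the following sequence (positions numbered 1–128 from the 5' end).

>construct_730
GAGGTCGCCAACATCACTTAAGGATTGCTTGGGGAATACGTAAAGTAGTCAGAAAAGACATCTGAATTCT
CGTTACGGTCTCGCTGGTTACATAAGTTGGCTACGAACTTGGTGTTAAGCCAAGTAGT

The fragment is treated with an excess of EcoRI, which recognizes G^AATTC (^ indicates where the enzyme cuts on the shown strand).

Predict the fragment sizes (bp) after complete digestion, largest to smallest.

The EcoRI site (GAATTC) starts at position 64.
EcoRI cuts after the first base of each site, so after position 64.
Linear molecule, 1 cut → 2 fragments:
  1–64 → 64 bp
  65–128 → 64 bp
Sorted largest to smallest: 64, 64 bp.

64, 64 bp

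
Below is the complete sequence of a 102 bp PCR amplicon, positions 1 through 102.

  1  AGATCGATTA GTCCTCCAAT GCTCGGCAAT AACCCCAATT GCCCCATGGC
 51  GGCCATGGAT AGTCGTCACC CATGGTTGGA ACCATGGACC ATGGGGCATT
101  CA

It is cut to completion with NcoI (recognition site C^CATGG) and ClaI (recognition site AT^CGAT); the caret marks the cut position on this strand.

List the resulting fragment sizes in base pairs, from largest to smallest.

NcoI sites (CCATGG) start at positions 44, 53, 70, 82, 89.
NcoI cuts after the first base of each site, so after positions 44, 53, 70, 82, 89.
The ClaI site (ATCGAT) starts at position 3.
ClaI cuts after base 2 of each site, so after position 4.
Combined cut positions: 4, 44, 53, 70, 82, 89.
Linear molecule, 6 cuts → 7 fragments:
  1–4 → 4 bp
  5–44 → 40 bp
  45–53 → 9 bp
  54–70 → 17 bp
  71–82 → 12 bp
  83–89 → 7 bp
  90–102 → 13 bp
Sorted largest to smallest: 40, 17, 13, 12, 9, 7, 4 bp.

40, 17, 13, 12, 9, 7, 4 bp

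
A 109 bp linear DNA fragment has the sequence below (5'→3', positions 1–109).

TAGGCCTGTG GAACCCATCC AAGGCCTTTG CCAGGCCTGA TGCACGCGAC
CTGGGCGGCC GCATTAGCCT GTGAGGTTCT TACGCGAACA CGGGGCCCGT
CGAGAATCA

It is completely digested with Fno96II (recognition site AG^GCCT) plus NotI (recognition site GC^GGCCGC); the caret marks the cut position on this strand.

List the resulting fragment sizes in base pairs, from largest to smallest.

53, 22, 20, 11, 3 bp

Fno96II sites (AGGCCT) start at positions 2, 22, 33.
Fno96II cuts after base 2 of each site, so after positions 3, 23, 34.
The NotI site (GCGGCCGC) starts at position 55.
NotI cuts after base 2 of each site, so after position 56.
Combined cut positions: 3, 23, 34, 56.
Linear molecule, 4 cuts → 5 fragments:
  1–3 → 3 bp
  4–23 → 20 bp
  24–34 → 11 bp
  35–56 → 22 bp
  57–109 → 53 bp
Sorted largest to smallest: 53, 22, 20, 11, 3 bp.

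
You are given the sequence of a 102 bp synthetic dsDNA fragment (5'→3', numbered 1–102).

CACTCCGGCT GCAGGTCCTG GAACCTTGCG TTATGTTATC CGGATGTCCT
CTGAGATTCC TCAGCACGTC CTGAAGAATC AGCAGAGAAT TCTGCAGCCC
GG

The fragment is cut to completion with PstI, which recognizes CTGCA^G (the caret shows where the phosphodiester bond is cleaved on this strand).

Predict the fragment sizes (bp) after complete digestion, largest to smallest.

83, 13, 6 bp

PstI sites (CTGCAG) start at positions 9, 92.
PstI cuts after base 5 of each site (before the last base), so after positions 13, 96.
Linear molecule, 2 cuts → 3 fragments:
  1–13 → 13 bp
  14–96 → 83 bp
  97–102 → 6 bp
Sorted largest to smallest: 83, 13, 6 bp.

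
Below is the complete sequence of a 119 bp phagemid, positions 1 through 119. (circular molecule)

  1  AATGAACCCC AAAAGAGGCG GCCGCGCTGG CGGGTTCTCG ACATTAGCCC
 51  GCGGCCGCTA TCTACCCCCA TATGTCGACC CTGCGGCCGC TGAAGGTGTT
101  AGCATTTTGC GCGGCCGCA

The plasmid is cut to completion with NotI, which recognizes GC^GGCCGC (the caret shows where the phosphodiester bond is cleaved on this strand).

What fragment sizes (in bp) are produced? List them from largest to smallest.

NotI sites (GCGGCCGC) start at positions 18, 51, 83, 111.
NotI cuts after base 2 of each site, so after positions 19, 52, 84, 112.
Circular molecule, 4 cuts → 4 fragments:
  20–52 → 33 bp
  53–84 → 32 bp
  85–112 → 28 bp
  113–119 then 1–19 → 7 + 19 = 26 bp
Sorted largest to smallest: 33, 32, 28, 26 bp.

33, 32, 28, 26 bp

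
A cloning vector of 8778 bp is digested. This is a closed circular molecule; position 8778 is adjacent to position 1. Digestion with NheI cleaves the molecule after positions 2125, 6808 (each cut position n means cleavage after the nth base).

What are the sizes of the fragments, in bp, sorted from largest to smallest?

4683, 4095 bp

Circular molecule, 2 cuts → 2 fragments:
  6808 − 2125 = 4683 bp
  wrap: 8778 − 6808 + 2125 = 4095 bp
Sorted largest to smallest: 4683, 4095 bp.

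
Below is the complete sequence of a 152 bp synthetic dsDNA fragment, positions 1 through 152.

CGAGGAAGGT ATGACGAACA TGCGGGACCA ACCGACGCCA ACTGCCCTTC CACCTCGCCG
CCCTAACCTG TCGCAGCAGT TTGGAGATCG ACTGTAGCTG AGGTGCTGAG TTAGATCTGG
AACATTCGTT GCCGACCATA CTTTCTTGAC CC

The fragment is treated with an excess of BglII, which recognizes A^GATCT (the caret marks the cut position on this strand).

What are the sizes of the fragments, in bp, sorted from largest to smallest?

113, 39 bp

The BglII site (AGATCT) starts at position 113.
BglII cuts after the first base of each site, so after position 113.
Linear molecule, 1 cut → 2 fragments:
  1–113 → 113 bp
  114–152 → 39 bp
Sorted largest to smallest: 113, 39 bp.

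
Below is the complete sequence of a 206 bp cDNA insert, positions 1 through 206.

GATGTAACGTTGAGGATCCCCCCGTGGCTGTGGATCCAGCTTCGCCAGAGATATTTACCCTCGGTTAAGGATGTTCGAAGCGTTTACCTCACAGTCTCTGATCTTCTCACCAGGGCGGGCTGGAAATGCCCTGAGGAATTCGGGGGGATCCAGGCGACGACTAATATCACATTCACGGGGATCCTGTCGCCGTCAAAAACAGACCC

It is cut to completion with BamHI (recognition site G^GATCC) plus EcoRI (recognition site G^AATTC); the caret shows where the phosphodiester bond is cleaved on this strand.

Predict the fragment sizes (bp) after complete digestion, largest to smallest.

104, 33, 27, 18, 14, 10 bp

BamHI sites (GGATCC) start at positions 14, 32, 146, 179.
BamHI cuts after the first base of each site, so after positions 14, 32, 146, 179.
The EcoRI site (GAATTC) starts at position 136.
EcoRI cuts after the first base of each site, so after position 136.
Combined cut positions: 14, 32, 136, 146, 179.
Linear molecule, 5 cuts → 6 fragments:
  1–14 → 14 bp
  15–32 → 18 bp
  33–136 → 104 bp
  137–146 → 10 bp
  147–179 → 33 bp
  180–206 → 27 bp
Sorted largest to smallest: 104, 33, 27, 18, 14, 10 bp.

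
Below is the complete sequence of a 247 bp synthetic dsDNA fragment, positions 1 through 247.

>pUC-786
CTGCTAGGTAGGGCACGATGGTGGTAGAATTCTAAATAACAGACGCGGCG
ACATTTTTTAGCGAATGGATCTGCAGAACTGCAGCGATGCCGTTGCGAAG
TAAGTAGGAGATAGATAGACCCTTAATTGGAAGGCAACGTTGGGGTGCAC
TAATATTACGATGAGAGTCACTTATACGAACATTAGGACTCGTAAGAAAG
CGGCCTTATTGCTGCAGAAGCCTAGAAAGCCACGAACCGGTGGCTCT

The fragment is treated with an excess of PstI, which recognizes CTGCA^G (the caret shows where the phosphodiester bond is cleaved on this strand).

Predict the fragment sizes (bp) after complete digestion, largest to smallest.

133, 75, 31, 8 bp

PstI sites (CTGCAG) start at positions 71, 79, 212.
PstI cuts after base 5 of each site (before the last base), so after positions 75, 83, 216.
Linear molecule, 3 cuts → 4 fragments:
  1–75 → 75 bp
  76–83 → 8 bp
  84–216 → 133 bp
  217–247 → 31 bp
Sorted largest to smallest: 133, 75, 31, 8 bp.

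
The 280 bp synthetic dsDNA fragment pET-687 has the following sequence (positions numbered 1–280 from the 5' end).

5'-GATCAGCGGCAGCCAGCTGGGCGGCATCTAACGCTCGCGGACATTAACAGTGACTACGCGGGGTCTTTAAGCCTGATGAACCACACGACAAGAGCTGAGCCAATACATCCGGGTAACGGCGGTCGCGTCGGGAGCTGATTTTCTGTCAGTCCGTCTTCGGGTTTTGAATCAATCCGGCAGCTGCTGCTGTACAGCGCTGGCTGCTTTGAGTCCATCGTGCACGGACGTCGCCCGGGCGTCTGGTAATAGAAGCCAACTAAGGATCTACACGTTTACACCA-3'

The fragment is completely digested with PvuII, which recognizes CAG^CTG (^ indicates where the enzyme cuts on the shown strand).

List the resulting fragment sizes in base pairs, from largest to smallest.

164, 100, 16 bp

PvuII sites (CAGCTG) start at positions 14, 178.
PvuII cuts after base 3 of each site, so after positions 16, 180.
Linear molecule, 2 cuts → 3 fragments:
  1–16 → 16 bp
  17–180 → 164 bp
  181–280 → 100 bp
Sorted largest to smallest: 164, 100, 16 bp.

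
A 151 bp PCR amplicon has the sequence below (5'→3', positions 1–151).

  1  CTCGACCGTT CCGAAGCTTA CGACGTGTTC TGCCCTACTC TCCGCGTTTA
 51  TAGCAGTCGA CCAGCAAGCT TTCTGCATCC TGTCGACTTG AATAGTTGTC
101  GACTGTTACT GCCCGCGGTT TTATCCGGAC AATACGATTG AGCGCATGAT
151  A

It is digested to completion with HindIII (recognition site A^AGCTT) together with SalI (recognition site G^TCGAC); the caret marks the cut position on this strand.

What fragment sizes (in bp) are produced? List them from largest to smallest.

53, 42, 16, 16, 14, 10 bp

HindIII sites (AAGCTT) start at positions 14, 66.
HindIII cuts after the first base of each site, so after positions 14, 66.
SalI sites (GTCGAC) start at positions 56, 82, 98.
SalI cuts after the first base of each site, so after positions 56, 82, 98.
Combined cut positions: 14, 56, 66, 82, 98.
Linear molecule, 5 cuts → 6 fragments:
  1–14 → 14 bp
  15–56 → 42 bp
  57–66 → 10 bp
  67–82 → 16 bp
  83–98 → 16 bp
  99–151 → 53 bp
Sorted largest to smallest: 53, 42, 16, 16, 14, 10 bp.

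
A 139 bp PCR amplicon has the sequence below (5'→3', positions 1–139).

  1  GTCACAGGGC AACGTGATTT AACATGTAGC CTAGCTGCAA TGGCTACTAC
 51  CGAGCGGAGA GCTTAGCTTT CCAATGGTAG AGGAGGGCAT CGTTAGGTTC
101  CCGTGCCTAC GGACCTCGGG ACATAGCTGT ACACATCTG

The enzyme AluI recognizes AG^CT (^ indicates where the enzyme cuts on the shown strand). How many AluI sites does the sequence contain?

4

AGCT occurs starting at positions 33, 60, 65, 125.
AluI cuts at 4 sites.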